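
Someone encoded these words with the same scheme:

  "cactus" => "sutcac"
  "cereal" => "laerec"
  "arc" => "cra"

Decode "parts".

strap

It's just the letters in reverse order.
Decoding parts: then reverse → strap.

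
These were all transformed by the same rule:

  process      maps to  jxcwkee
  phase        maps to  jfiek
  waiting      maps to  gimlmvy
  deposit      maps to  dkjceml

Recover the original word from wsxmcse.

curious

p(15)→j(9) and r(17)→x(23) fit y≡7x+8 (mod 26); the inverse of 7 mod 26 is 15. Treating letters as 0–25, the rule is x ↦ 7x + 8 (mod 26).
Reversing it on wsxmcse: w(22)→15·(22−8)≡2=c; s(18)→15·(18−8)≡20=u; x(23)→15·(23−8)≡17=r; m(12)→15·(12−8)≡8=i; c(2)→15·(2−8)≡14=o; s(18)→15·(18−8)≡20=u; e(4)→15·(4−8)≡18=s (all mod 26).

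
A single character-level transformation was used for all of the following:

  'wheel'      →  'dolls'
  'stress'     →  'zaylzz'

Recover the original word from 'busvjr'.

Compare letters: w→d is +7, h→o is +7, e→l is +7 — a constant shift. It's a constant shift of +7 (ROT7).
Undoing it on busvjr: b−7=u, u−7=n, s−7=l, v−7=o, j−7=c, r−7=k.

unlock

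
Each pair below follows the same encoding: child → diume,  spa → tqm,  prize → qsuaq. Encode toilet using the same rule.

uaumqu

The shift depends on letter class: consonant c→d is +1, but vowel i→u is +12. The rule splits by letter class: vowels +12, consonants +1.
For toilet: t(cons)+1=u, o(vowel)+12=a, i(vowel)+12=u, l(cons)+1=m, e(vowel)+12=q, t(cons)+1=u.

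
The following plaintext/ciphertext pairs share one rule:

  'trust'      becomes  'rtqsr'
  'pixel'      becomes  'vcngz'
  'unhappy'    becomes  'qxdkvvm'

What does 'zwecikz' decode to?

This is an affine cipher: with a=0,…,z=25, each position x becomes (25x+10) mod 26.
Undoing it on zwecikz: z(25)→25·(25−10)≡11=l; w(22)→25·(22−10)≡14=o; e(4)→25·(4−10)≡6=g; c(2)→25·(2−10)≡8=i; i(8)→25·(8−10)≡2=c; k(10)→25·(10−10)≡0=a; z(25)→25·(25−10)≡11=l (all mod 26).

logical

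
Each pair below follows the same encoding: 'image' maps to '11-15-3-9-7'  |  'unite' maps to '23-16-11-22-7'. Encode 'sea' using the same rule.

21-7-3

i is letter #9 and maps to 11: an offset of 2. Letters become their 1-based position plus 2 (so a→3, b→4, …).
On sea: s=19→21, e=5→7, a=1→3.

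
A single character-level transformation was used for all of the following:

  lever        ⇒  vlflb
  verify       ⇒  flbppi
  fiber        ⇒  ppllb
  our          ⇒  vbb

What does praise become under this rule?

zbhpcl

The shift depends on letter class: consonant l→v is +10, but vowel e→l is +7. Vowels shift forward by 7 and consonants shift forward by 10.
For praise: p(cons)+10=z, r(cons)+10=b, a(vowel)+7=h, i(vowel)+7=p, s(cons)+10=c, e(vowel)+7=l.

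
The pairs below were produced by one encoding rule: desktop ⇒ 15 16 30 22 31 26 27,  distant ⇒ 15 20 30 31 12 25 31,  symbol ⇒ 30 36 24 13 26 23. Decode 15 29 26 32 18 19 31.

drought

d is letter #4 and maps to 15: an offset of 11. Each letter is replaced by its alphabet position (a=1..z=26) + 11.
Reversing it on 15 29 26 32 18 19 31: 15→(15−11)÷1=4=d, 29→(29−11)÷1=18=r, 26→(26−11)÷1=15=o, 32→(32−11)÷1=21=u, 18→(18−11)÷1=7=g, 19→(19−11)÷1=8=h, 31→(31−11)÷1=20=t.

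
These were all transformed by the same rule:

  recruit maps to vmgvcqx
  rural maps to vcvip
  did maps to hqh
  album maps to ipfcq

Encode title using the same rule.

The shift depends on letter class: consonant r→v is +4, but vowel e→m is +8. Two shifts are in play — +8 for a/e/i/o/u, +4 for every other letter.
On title: t(cons)+4=x, i(vowel)+8=q, t(cons)+4=x, l(cons)+4=p, e(vowel)+8=m.

xqxpm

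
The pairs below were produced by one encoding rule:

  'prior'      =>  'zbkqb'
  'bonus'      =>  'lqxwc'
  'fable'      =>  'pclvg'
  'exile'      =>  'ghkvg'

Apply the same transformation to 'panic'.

zcxkm

The shift depends on letter class: consonant p→z is +10, but vowel i→k is +2. Two shifts are in play — +2 for a/e/i/o/u, +10 for every other letter.
Applying it to panic: p(cons)+10=z, a(vowel)+2=c, n(cons)+10=x, i(vowel)+2=k, c(cons)+10=m.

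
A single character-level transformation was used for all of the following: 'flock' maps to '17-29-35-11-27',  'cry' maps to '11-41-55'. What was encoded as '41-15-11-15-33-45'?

f(#6)→17 and l(#12)→29: differences scale by 2, so n = 2·pos + 5. With a=1..z=26, the number is 2·pos + 5.
Decoding 41-15-11-15-33-45: 41→(41−5)÷2=18=r, 15→(15−5)÷2=5=e, 11→(11−5)÷2=3=c, 15→(15−5)÷2=5=e, 33→(33−5)÷2=14=n, 45→(45−5)÷2=20=t.

recent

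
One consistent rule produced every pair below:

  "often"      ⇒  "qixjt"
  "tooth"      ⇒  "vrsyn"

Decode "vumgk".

In often: o→q is +2, f→i is +3, t→x is +4, e→j is +5 — the shift increases by 1 each position. The shift increases by 1 at each position, starting from +2: 2, 3, 4, ….
Undoing it on vumgk: v−2=t, u−3=r, m−4=i, g−5=b, k−6=e.

tribe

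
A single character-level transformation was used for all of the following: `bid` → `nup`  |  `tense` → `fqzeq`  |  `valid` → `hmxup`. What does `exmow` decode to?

Compare letters: b→n is +12, i→u is +12, d→p is +12 — a constant shift. Every letter moves 12 places later in the alphabet, wrapping around z→a.
Decoding exmow: e−12=s, x−12=l, m−12=a, o−12=c, w−12=k.

slack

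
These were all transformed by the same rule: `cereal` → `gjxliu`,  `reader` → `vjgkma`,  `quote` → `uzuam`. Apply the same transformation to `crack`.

gwgjs

Letter i (0-indexed) is shifted by i+4, so successive shifts are 4, 5, 6, ….
On crack: c+4=g, r+5=w, a+6=g, c+7=j, k+8=s.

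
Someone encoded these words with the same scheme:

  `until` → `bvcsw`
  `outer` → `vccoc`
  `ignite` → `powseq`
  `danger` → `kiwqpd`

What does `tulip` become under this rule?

In until: u→b is +7, n→v is +8, t→c is +9, i→s is +10 — the shift increases by 1 each position. The shift increases by 1 at each position, starting from +7: 7, 8, 9, ….
For tulip: t+7=a, u+8=c, l+9=u, i+10=s, p+11=a.

acusa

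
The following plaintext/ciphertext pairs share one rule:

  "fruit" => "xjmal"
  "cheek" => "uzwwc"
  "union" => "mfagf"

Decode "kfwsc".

sneak

Compare letters: f→x is +18, r→j is +18, u→m is +18 — a constant shift. It's a constant shift of +18 (ROT18).
Undoing it on kfwsc: k−18=s, f−18=n, w−18=e, s−18=a, c−18=k.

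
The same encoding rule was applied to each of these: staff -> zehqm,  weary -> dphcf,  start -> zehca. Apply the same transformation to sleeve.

zwlpcp

The shifts repeat in a cycle of length 2: positions 0,1,… shift by +7, +11, then the pattern repeats.
For sleeve: s+7=z, l+11=w, e+7=l, e+11=p, v+7=c, e+11=p.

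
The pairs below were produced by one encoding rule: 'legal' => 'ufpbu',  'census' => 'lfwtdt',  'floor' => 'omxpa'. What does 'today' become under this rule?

Shifts by position in legal: pos 0: l→u (+9), pos 1: e→f (+1), pos 2: g→p (+9), pos 3: a→b (+1) — repeating every 2. A repeating key of period 2 is used — shifts +9, +1 over and over.
On today: t+9=c, o+1=p, d+9=m, a+1=b, y+9=h.

cpmbh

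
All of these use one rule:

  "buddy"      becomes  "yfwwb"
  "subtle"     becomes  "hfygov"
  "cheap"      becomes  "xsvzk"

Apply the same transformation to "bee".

yvv

Letters are reflected about the middle of the alphabet (position → 25−position): Atbash.
On bee: b↔y, e↔v, e↔v.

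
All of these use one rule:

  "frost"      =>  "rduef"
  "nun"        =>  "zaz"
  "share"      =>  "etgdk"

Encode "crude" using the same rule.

odapk

The shift depends on letter class: consonant f→r is +12, but vowel o→u is +6. Vowels shift forward by 6 and consonants shift forward by 12.
On crude: c(cons)+12=o, r(cons)+12=d, u(vowel)+6=a, d(cons)+12=p, e(vowel)+6=k.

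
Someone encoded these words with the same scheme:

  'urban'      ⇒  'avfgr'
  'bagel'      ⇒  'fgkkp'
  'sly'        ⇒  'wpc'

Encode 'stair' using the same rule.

wxgov

The shift depends on letter class: consonant r→v is +4, but vowel u→a is +6. Two shifts are in play — +6 for a/e/i/o/u, +4 for every other letter.
For stair: s(cons)+4=w, t(cons)+4=x, a(vowel)+6=g, i(vowel)+6=o, r(cons)+4=v.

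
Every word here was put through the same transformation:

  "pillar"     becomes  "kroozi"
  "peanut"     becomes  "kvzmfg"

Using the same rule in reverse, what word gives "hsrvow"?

Each pair mirrors across the alphabet (p↔k, i↔r, l↔o): positions sum to 25. Letters are reflected about the middle of the alphabet (position → 25−position): Atbash.
Decoding hsrvow: h↔s, s↔h, r↔i, v↔e, o↔l, w↔d.

shield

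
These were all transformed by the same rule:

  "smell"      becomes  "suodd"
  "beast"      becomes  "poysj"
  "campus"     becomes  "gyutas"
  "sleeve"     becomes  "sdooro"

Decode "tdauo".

plume

Treating letters as 0–25, the rule is x ↦ 17x + 24 (mod 26).
Decoding tdauo: t(19)→23·(19−24)≡15=p; d(3)→23·(3−24)≡11=l; a(0)→23·(0−24)≡20=u; u(20)→23·(20−24)≡12=m; o(14)→23·(14−24)≡4=e (all mod 26).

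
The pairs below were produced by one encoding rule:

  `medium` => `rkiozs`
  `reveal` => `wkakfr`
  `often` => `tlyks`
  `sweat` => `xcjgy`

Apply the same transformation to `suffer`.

It's a Vigenère-style cipher with numeric key [5,6]: position i shifts by key[i mod 2].
On suffer: s+5=x, u+6=a, f+5=k, f+6=l, e+5=j, r+6=x.

xakljx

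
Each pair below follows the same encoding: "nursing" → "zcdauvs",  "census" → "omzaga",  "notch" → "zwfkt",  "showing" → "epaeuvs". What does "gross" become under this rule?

szaae

The shifts repeat in a cycle of length 2: positions 0,1,… shift by +12, +8, then the pattern repeats.
Applying it to gross: g+12=s, r+8=z, o+12=a, s+8=a, s+12=e.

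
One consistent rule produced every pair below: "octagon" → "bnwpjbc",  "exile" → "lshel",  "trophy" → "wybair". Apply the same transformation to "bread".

This is an affine cipher: with a=0,…,z=25, each position x becomes (25x+15) mod 26.
On bread: b(1)→25·1+15≡14=o; r(17)→25·17+15≡24=y; e(4)→25·4+15≡11=l; a(0)→25·0+15≡15=p; d(3)→25·3+15≡12=m (all mod 26).

oylpm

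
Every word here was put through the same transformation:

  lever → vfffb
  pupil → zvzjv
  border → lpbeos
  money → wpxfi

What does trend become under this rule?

Shifts by position in lever: pos 0: l→v (+10), pos 1: e→f (+1), pos 2: v→f (+10), pos 3: e→f (+1) — repeating every 2. It's a Vigenère-style cipher with numeric key [10,1]: position i shifts by key[i mod 2].
Applying it to trend: t+10=d, r+1=s, e+10=o, n+1=o, d+10=n.

dsoon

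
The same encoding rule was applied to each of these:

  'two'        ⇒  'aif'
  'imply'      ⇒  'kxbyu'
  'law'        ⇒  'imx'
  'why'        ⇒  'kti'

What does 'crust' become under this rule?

The output letters match the input read backwards, each shifted +12: two reversed is owt. Read the word backwards and shift each letter +12.
For crust: reverse → tsurc; then shift: t+12=f, s+12=e, u+12=g, r+12=d, c+12=o.

fegdo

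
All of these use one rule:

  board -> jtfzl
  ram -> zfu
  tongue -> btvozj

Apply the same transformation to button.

jzbbtv

The shift depends on letter class: consonant b→j is +8, but vowel o→t is +5. The rule splits by letter class: vowels +5, consonants +8.
Applying it to button: b(cons)+8=j, u(vowel)+5=z, t(cons)+8=b, t(cons)+8=b, o(vowel)+5=t, n(cons)+8=v.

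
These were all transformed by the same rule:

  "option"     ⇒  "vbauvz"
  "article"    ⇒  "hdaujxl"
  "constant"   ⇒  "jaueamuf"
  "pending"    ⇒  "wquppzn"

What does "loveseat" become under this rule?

sacqzqhf

Shifts by position in option: pos 0: o→v (+7), pos 1: p→b (+12), pos 2: t→a (+7), pos 3: i→u (+12) — repeating every 2. The shifts repeat in a cycle of length 2: positions 0,1,… shift by +7, +12, then the pattern repeats.
Applying it to loveseat: l+7=s, o+12=a, v+7=c, e+12=q, s+7=z, e+12=q, a+7=h, t+12=f.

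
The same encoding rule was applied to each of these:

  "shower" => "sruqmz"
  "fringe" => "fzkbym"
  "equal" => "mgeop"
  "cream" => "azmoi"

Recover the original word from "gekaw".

quick

s(18)→s(18) and h(7)→r(17) fit y≡19x+14 (mod 26); the inverse of 19 mod 26 is 11. Each letter's alphabet position (a=0..z=25) is mapped through 19·x+14 mod 26 — an affine cipher.
Reversing it on gekaw: g(6)→11·(6−14)≡16=q; e(4)→11·(4−14)≡20=u; k(10)→11·(10−14)≡8=i; a(0)→11·(0−14)≡2=c; w(22)→11·(22−14)≡10=k (all mod 26).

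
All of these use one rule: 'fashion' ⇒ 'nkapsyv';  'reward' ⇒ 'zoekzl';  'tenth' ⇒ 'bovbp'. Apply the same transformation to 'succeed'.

The shift depends on letter class: consonant f→n is +8, but vowel a→k is +10. Vowels shift forward by 10 and consonants shift forward by 8.
For succeed: s(cons)+8=a, u(vowel)+10=e, c(cons)+8=k, c(cons)+8=k, e(vowel)+10=o, e(vowel)+10=o, d(cons)+8=l.

aekkool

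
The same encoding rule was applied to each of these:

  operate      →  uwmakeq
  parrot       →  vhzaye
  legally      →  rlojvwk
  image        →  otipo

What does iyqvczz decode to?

The shift increases by 1 at each position, starting from +6: 6, 7, 8, ….
Decoding iyqvczz: i−6=c, y−7=r, q−8=i, v−9=m, c−10=s, z−11=o, z−12=n.

crimson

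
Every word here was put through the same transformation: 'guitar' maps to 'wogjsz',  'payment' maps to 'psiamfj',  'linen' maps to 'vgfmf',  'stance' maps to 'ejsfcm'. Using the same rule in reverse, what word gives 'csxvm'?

cable

g(6)→w(22) and u(20)→o(14) fit y≡5x+18 (mod 26); the inverse of 5 mod 26 is 21. This is an affine cipher: with a=0,…,z=25, each position x becomes (5x+18) mod 26.
Undoing it on csxvm: c(2)→21·(2−18)≡2=c; s(18)→21·(18−18)≡0=a; x(23)→21·(23−18)≡1=b; v(21)→21·(21−18)≡11=l; m(12)→21·(12−18)≡4=e (all mod 26).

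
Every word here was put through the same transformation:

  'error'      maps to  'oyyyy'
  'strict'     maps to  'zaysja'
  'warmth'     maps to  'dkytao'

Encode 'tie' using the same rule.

aso

Two shifts are in play — +10 for a/e/i/o/u, +7 for every other letter.
Applying it to tie: t(cons)+7=a, i(vowel)+10=s, e(vowel)+10=o.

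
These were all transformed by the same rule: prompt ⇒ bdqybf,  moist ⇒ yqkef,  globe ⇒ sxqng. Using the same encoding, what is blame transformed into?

nxcyg

The shift depends on letter class: consonant p→b is +12, but vowel o→q is +2. Two shifts are in play — +2 for a/e/i/o/u, +12 for every other letter.
Applying it to blame: b(cons)+12=n, l(cons)+12=x, a(vowel)+2=c, m(cons)+12=y, e(vowel)+2=g.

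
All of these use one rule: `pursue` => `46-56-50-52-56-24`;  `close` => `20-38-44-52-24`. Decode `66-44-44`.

p(#16)→46 and u(#21)→56: differences scale by 2, so n = 2·pos + 14. With a=1..z=26, the number is 2·pos + 14.
Decoding 66-44-44: 66→(66−14)÷2=26=z, 44→(44−14)÷2=15=o, 44→(44−14)÷2=15=o.

zoo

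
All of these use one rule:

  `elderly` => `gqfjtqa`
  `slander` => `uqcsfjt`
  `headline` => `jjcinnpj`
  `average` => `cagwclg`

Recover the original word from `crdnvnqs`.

ambition

The shifts repeat in a cycle of length 2: positions 0,1,… shift by +2, +5, then the pattern repeats.
Undoing it on crdnvnqs: c−2=a, r−5=m, d−2=b, n−5=i, v−2=t, n−5=i, q−2=o, s−5=n.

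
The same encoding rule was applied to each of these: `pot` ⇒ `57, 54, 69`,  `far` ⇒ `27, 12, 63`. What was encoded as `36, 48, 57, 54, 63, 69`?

p(#16)→57 and o(#15)→54: differences scale by 3, so n = 3·pos + 9. The formula is n = 3×(alphabet index, a=1) + 9.
Undoing it on 36, 48, 57, 54, 63, 69: 36→(36−9)÷3=9=i, 48→(48−9)÷3=13=m, 57→(57−9)÷3=16=p, 54→(54−9)÷3=15=o, 63→(63−9)÷3=18=r, 69→(69−9)÷3=20=t.

import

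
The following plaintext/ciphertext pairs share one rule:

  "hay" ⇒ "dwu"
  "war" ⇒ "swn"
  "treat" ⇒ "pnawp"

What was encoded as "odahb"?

Every letter moves 22 places later in the alphabet, wrapping around z→a.
Reversing it on odahb: o−22=s, d−22=h, a−22=e, h−22=l, b−22=f.

shelf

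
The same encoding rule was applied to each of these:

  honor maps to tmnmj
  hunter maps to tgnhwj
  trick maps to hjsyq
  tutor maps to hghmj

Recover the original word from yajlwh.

h(7)→t(19) and o(14)→m(12) fit y≡25x+0 (mod 26); the inverse of 25 mod 26 is 25. Treating letters as 0–25, the rule is x ↦ 25x + 0 (mod 26).
Reversing it on yajlwh: y(24)→25·(24−0)≡2=c; a(0)→25·(0−0)≡0=a; j(9)→25·(9−0)≡17=r; l(11)→25·(11−0)≡15=p; w(22)→25·(22−0)≡4=e; h(7)→25·(7−0)≡19=t (all mod 26).

carpet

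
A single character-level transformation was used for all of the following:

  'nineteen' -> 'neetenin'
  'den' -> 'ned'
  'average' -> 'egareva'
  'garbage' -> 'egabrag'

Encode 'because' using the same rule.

esuaceb

It's just the letters in reverse order.
On because: reverse → esuaceb.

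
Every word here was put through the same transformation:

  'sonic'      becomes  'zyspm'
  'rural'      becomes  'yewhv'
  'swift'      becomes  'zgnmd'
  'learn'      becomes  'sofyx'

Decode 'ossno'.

Shifts by position in sonic: pos 0: s→z (+7), pos 1: o→y (+10), pos 2: n→s (+5), pos 3: i→p (+7), pos 4: c→m (+10) — repeating every 3. The shifts repeat in a cycle of length 3: positions 0,1,… shift by +7, +10, +5, then the pattern repeats.
Reversing it on ossno: o−7=h, s−10=i, s−5=n, n−7=g, o−10=e.

hinge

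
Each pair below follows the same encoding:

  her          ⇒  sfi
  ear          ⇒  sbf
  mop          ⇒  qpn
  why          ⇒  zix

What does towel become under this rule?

mfxpu

The output letters match the input read backwards, each shifted +1: her reversed is reh. Read the word backwards and shift each letter +1.
On towel: reverse → lewot; then shift: l+1=m, e+1=f, w+1=x, o+1=p, t+1=u.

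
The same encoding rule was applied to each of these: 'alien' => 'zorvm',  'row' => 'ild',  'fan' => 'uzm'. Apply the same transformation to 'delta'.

wvogz

Each pair mirrors across the alphabet (a↔z, l↔o, i↔r): positions sum to 25. Letters are reflected about the middle of the alphabet (position → 25−position): Atbash.
For delta: d↔w, e↔v, l↔o, t↔g, a↔z.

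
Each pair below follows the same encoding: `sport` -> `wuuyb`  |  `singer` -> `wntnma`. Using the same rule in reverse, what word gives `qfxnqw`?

margin

In sport: s→w is +4, p→u is +5, o→u is +6, r→y is +7 — the shift increases by 1 each position. Letter i (0-indexed) is shifted by i+4, so successive shifts are 4, 5, 6, ….
Undoing it on qfxnqw: q−4=m, f−5=a, x−6=r, n−7=g, q−8=i, w−9=n.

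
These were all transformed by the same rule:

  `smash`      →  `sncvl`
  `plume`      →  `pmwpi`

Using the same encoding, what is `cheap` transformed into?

In smash: s→s is +0, m→n is +1, a→c is +2, s→v is +3 — the shift increases by 1 each position. The shift increases by 1 at each position, starting from +0: 0, 1, 2, ….
Applying it to cheap: c+0=c, h+1=i, e+2=g, a+3=d, p+4=t.

cigdt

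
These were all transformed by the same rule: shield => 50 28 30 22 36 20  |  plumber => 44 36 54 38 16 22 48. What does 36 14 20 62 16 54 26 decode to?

ladybug

With a=1..z=26, the number is 2·pos + 12.
Undoing it on 36 14 20 62 16 54 26: 36→(36−12)÷2=12=l, 14→(14−12)÷2=1=a, 20→(20−12)÷2=4=d, 62→(62−12)÷2=25=y, 16→(16−12)÷2=2=b, 54→(54−12)÷2=21=u, 26→(26−12)÷2=7=g.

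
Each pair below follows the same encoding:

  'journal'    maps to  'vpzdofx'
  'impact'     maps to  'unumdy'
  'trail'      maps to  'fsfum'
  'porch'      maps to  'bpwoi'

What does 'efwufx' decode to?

Shifts by position in journal: pos 0: j→v (+12), pos 1: o→p (+1), pos 2: u→z (+5), pos 3: r→d (+12), pos 4: n→o (+1), pos 5: a→f (+5) — repeating every 3. The shifts repeat in a cycle of length 3: positions 0,1,… shift by +12, +1, +5, then the pattern repeats.
Undoing it on efwufx: e−12=s, f−1=e, w−5=r, u−12=i, f−1=e, x−5=s.

series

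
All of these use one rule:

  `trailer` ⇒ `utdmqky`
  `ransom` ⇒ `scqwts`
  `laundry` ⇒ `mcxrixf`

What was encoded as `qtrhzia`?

product

In trailer: t→u is +1, r→t is +2, a→d is +3, i→m is +4 — the shift increases by 1 each position. Each letter shifts forward by (position + 1), i.e. 1, 2, 3, … — the shift grows by one for each successive letter.
Reversing it on qtrhzia: q−1=p, t−2=r, r−3=o, h−4=d, z−5=u, i−6=c, a−7=t.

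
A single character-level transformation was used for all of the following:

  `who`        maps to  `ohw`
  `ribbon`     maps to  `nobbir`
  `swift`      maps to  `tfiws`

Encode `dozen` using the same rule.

The output letters match the input read backwards: who reversed is ohw. It's just the letters in reverse order.
For dozen: reverse → nezod.

nezod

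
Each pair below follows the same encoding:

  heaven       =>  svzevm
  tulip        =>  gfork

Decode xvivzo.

Letters are reflected about the middle of the alphabet (position → 25−position): Atbash.
Undoing it on xvivzo: x↔c, v↔e, i↔r, v↔e, z↔a, o↔l.

cereal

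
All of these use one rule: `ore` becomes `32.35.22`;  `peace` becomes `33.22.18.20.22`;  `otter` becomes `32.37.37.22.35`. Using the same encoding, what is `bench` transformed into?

19.22.31.20.25

o is letter #15 and maps to 32: an offset of 17. Each letter is replaced by its alphabet position (a=1..z=26) + 17.
On bench: b=2→19, e=5→22, n=14→31, c=3→20, h=8→25.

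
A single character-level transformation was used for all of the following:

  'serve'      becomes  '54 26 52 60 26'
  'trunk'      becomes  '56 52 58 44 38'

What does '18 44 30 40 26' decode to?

s(#19)→54 and e(#5)→26: differences scale by 2, so n = 2·pos + 16. Each letter becomes 2×(its alphabet position, a=1..z=26) + 16.
Undoing it on 18 44 30 40 26: 18→(18−16)÷2=1=a, 44→(44−16)÷2=14=n, 30→(30−16)÷2=7=g, 40→(40−16)÷2=12=l, 26→(26−16)÷2=5=e.

angle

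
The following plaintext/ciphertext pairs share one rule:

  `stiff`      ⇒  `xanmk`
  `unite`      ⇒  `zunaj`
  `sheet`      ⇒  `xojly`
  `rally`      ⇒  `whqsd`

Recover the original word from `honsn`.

Shifts by position in stiff: pos 0: s→x (+5), pos 1: t→a (+7), pos 2: i→n (+5), pos 3: f→m (+7) — repeating every 2. A repeating key of period 2 is used — shifts +5, +7 over and over.
Undoing it on honsn: h−5=c, o−7=h, n−5=i, s−7=l, n−5=i.

chili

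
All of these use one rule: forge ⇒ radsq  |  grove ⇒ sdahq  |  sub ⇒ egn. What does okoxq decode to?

Each letter is shifted forward by 12 in the alphabet (a Caesar shift of +12).
Undoing it on okoxq: o−12=c, k−12=y, o−12=c, x−12=l, q−12=e.

cycle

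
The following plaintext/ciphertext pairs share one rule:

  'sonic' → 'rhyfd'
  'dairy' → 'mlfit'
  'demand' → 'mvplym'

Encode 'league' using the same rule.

s(18)→r(17) and o(14)→h(7) fit y≡9x+11 (mod 26); the inverse of 9 mod 26 is 3. Treating letters as 0–25, the rule is x ↦ 9x + 11 (mod 26).
For league: l(11)→9·11+11≡6=g; e(4)→9·4+11≡21=v; a(0)→9·0+11≡11=l; g(6)→9·6+11≡13=n; u(20)→9·20+11≡9=j; e(4)→9·4+11≡21=v (all mod 26).

gvlnjv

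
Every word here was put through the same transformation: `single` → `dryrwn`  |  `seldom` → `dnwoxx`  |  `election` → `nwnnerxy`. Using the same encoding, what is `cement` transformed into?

The shift depends on letter class: consonant s→d is +11, but vowel i→r is +9. Two shifts are in play — +9 for a/e/i/o/u, +11 for every other letter.
For cement: c(cons)+11=n, e(vowel)+9=n, m(cons)+11=x, e(vowel)+9=n, n(cons)+11=y, t(cons)+11=e.

nnxnye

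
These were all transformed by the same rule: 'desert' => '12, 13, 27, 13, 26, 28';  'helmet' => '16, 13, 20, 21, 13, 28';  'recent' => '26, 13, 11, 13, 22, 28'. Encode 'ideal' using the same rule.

d is letter #4 and maps to 12: an offset of 8. Each letter is replaced by its alphabet position (a=1..z=26) + 8.
For ideal: i=9→17, d=4→12, e=5→13, a=1→9, l=12→20.

17, 12, 13, 9, 20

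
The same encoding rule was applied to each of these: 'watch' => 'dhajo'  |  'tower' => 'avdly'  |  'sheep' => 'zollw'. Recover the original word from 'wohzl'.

phase

Compare letters: w→d is +7, a→h is +7, t→a is +7 — a constant shift. It's a constant shift of +7 (ROT7).
Undoing it on wohzl: w−7=p, o−7=h, h−7=a, z−7=s, l−7=e.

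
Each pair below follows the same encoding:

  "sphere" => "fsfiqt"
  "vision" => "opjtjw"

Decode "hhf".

egg

The word is reversed, then every letter is shifted forward by 1.
Reversing it on hhf: shift back: h−1=g, h−1=g, f−1=e → gge; then reverse → egg.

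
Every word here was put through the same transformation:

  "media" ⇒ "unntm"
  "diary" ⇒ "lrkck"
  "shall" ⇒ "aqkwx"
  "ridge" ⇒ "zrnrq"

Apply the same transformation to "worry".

exbck

In media: m→u is +8, e→n is +9, d→n is +10, i→t is +11 — the shift increases by 1 each position. Letter i (0-indexed) is shifted by i+8, so successive shifts are 8, 9, 10, ….
Applying it to worry: w+8=e, o+9=x, r+10=b, r+11=c, y+12=k.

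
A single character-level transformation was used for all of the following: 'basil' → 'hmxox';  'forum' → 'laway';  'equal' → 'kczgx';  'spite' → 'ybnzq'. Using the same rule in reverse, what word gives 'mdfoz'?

Shifts by position in basil: pos 0: b→h (+6), pos 1: a→m (+12), pos 2: s→x (+5), pos 3: i→o (+6), pos 4: l→x (+12) — repeating every 3. A repeating key of period 3 is used — shifts +6, +12, +5 over and over.
Decoding mdfoz: m−6=g, d−12=r, f−5=a, o−6=i, z−12=n.

grain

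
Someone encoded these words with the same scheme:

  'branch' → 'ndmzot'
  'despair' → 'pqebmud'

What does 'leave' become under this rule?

Compare letters: b→n is +12, r→d is +12, a→m is +12 — a constant shift. It's a constant shift of +12 (ROT12).
Applying it to leave: l+12=x, e+12=q, a+12=m, v+12=h, e+12=q.

xqmhq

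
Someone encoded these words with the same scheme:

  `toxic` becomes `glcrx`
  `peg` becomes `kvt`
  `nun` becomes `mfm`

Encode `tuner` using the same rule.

Each pair mirrors across the alphabet (t↔g, o↔l, x↔c): positions sum to 25. Each letter is replaced by its mirror in the alphabet: a↔z, b↔y, c↔x, and so on (the Atbash cipher).
For tuner: t↔g, u↔f, n↔m, e↔v, r↔i.

gfmvi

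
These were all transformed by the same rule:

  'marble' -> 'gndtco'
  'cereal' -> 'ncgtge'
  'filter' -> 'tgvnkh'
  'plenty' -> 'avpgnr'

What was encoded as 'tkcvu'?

The output letters match the input read backwards, each shifted +2: marble reversed is elbram. The word is reversed, then every letter is shifted forward by 2.
Undoing it on tkcvu: shift back: t−2=r, k−2=i, c−2=a, v−2=t, u−2=s → riats; then reverse → stair.

stair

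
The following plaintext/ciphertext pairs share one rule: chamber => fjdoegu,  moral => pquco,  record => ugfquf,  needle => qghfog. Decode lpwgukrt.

interior

It's a Vigenère-style cipher with numeric key [3,2]: position i shifts by key[i mod 2].
Decoding lpwgukrt: l−3=i, p−2=n, w−3=t, g−2=e, u−3=r, k−2=i, r−3=o, t−2=r.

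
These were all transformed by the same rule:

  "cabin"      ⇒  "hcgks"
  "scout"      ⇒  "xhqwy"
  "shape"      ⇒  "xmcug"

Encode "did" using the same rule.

The shift depends on letter class: consonant c→h is +5, but vowel a→c is +2. Vowels shift forward by 2 and consonants shift forward by 5.
Applying it to did: d(cons)+5=i, i(vowel)+2=k, d(cons)+5=i.

iki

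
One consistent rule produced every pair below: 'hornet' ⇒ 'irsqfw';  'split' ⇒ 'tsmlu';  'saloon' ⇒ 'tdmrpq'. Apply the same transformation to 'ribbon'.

The shifts repeat in a cycle of length 2: positions 0,1,… shift by +1, +3, then the pattern repeats.
On ribbon: r+1=s, i+3=l, b+1=c, b+3=e, o+1=p, n+3=q.

slcepq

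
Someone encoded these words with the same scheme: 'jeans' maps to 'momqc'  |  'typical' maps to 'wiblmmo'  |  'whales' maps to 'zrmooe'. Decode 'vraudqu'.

shorter

Shifts by position in jeans: pos 0: j→m (+3), pos 1: e→o (+10), pos 2: a→m (+12), pos 3: n→q (+3), pos 4: s→c (+10) — repeating every 3. A repeating key of period 3 is used — shifts +3, +10, +12 over and over.
Undoing it on vraudqu: v−3=s, r−10=h, a−12=o, u−3=r, d−10=t, q−12=e, u−3=r.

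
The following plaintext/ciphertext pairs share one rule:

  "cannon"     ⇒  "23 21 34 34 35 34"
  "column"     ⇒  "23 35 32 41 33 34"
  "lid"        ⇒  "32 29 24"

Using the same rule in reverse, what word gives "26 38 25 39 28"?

c is letter #3 and maps to 23: an offset of 20. The number is (letter's place in the alphabet, a=1) + 20.
Reversing it on 26 38 25 39 28: 26→(26−20)÷1=6=f, 38→(38−20)÷1=18=r, 25→(25−20)÷1=5=e, 39→(39−20)÷1=19=s, 28→(28−20)÷1=8=h.

fresh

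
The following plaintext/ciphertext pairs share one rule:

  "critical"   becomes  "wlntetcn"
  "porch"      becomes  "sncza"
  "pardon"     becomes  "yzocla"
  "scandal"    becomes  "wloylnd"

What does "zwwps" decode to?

hello

The output letters match the input read backwards, each shifted +11: critical reversed is lacitirc. Read the word backwards and shift each letter +11.
Reversing it on zwwps: shift back: z−11=o, w−11=l, w−11=l, p−11=e, s−11=h → olleh; then reverse → hello.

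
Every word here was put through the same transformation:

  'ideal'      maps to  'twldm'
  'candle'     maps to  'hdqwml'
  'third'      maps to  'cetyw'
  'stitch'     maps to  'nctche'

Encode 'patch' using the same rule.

i(8)→t(19) and d(3)→w(22) fit y≡15x+3 (mod 26); the inverse of 15 mod 26 is 7. Treating letters as 0–25, the rule is x ↦ 15x + 3 (mod 26).
Applying it to patch: p(15)→15·15+3≡20=u; a(0)→15·0+3≡3=d; t(19)→15·19+3≡2=c; c(2)→15·2+3≡7=h; h(7)→15·7+3≡4=e (all mod 26).

udche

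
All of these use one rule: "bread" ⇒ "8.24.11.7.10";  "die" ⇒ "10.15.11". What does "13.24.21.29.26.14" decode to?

growth

b is letter #2 and maps to 8: an offset of 6. Letters become their 1-based position plus 6 (so a→7, b→8, …).
Undoing it on 13.24.21.29.26.14: 13→(13−6)÷1=7=g, 24→(24−6)÷1=18=r, 21→(21−6)÷1=15=o, 29→(29−6)÷1=23=w, 26→(26−6)÷1=20=t, 14→(14−6)÷1=8=h.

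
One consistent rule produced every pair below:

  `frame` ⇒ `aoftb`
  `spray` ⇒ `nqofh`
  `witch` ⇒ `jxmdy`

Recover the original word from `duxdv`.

f(5)→a(0) and r(17)→o(14) fit y≡25x+5 (mod 26); the inverse of 25 mod 26 is 25. This is an affine cipher: with a=0,…,z=25, each position x becomes (25x+5) mod 26.
Decoding duxdv: d(3)→25·(3−5)≡2=c; u(20)→25·(20−5)≡11=l; x(23)→25·(23−5)≡8=i; d(3)→25·(3−5)≡2=c; v(21)→25·(21−5)≡10=k (all mod 26).

click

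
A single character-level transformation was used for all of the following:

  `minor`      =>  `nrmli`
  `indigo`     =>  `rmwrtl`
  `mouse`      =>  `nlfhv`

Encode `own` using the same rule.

ldm

Each pair mirrors across the alphabet (m↔n, i↔r, n↔m): positions sum to 25. This is the alphabet-reversal cipher (Atbash): a becomes z, b becomes y, etc.
For own: o↔l, w↔d, n↔m.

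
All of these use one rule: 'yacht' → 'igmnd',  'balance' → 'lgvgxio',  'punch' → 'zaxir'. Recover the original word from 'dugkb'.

tower

Shifts by position in yacht: pos 0: y→i (+10), pos 1: a→g (+6), pos 2: c→m (+10), pos 3: h→n (+6) — repeating every 2. It's a Vigenère-style cipher with numeric key [10,6]: position i shifts by key[i mod 2].
Reversing it on dugkb: d−10=t, u−6=o, g−10=w, k−6=e, b−10=r.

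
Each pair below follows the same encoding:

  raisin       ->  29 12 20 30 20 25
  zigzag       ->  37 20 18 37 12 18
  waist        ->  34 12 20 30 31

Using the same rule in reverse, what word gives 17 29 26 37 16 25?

Each letter is replaced by its alphabet position (a=1..z=26) + 11.
Decoding 17 29 26 37 16 25: 17→(17−11)÷1=6=f, 29→(29−11)÷1=18=r, 26→(26−11)÷1=15=o, 37→(37−11)÷1=26=z, 16→(16−11)÷1=5=e, 25→(25−11)÷1=14=n.

frozen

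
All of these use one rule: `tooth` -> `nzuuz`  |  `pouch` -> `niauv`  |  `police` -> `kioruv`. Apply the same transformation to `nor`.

xut

The output letters match the input read backwards, each shifted +6: tooth reversed is htoot. Read the word backwards and shift each letter +6.
On nor: reverse → ron; then shift: r+6=x, o+6=u, n+6=t.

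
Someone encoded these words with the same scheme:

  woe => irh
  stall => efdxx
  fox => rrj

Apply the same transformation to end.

hzp

The shift depends on letter class: consonant w→i is +12, but vowel o→r is +3. Two shifts are in play — +3 for a/e/i/o/u, +12 for every other letter.
Applying it to end: e(vowel)+3=h, n(cons)+12=z, d(cons)+12=p.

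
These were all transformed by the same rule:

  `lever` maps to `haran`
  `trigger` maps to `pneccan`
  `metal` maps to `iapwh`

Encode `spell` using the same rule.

Compare letters: l→h is +22, e→a is +22, v→r is +22 — a constant shift. Every letter moves 22 places later in the alphabet, wrapping around z→a.
On spell: s+22=o, p+22=l, e+22=a, l+22=h, l+22=h.

olahh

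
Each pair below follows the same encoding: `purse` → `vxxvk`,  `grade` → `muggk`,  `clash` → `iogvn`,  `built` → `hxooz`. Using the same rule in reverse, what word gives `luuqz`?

front

Shifts by position in purse: pos 0: p→v (+6), pos 1: u→x (+3), pos 2: r→x (+6), pos 3: s→v (+3) — repeating every 2. It's a Vigenère-style cipher with numeric key [6,3]: position i shifts by key[i mod 2].
Undoing it on luuqz: l−6=f, u−3=r, u−6=o, q−3=n, z−6=t.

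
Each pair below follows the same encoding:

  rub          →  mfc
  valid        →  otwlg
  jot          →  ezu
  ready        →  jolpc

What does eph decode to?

wet

The output letters match the input read backwards, each shifted +11: rub reversed is bur. The word is reversed, then every letter is shifted forward by 11.
Undoing it on eph: shift back: e−11=t, p−11=e, h−11=w → tew; then reverse → wet.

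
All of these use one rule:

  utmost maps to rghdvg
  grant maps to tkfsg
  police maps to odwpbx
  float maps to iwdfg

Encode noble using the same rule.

u(20)→r(17) and t(19)→g(6) fit y≡11x+5 (mod 26); the inverse of 11 mod 26 is 19. Treating letters as 0–25, the rule is x ↦ 11x + 5 (mod 26).
On noble: n(13)→11·13+5≡18=s; o(14)→11·14+5≡3=d; b(1)→11·1+5≡16=q; l(11)→11·11+5≡22=w; e(4)→11·4+5≡23=x (all mod 26).

sdqwx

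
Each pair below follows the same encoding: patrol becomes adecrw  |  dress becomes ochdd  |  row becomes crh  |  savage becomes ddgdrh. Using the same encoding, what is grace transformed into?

The rule splits by letter class: vowels +3, consonants +11.
On grace: g(cons)+11=r, r(cons)+11=c, a(vowel)+3=d, c(cons)+11=n, e(vowel)+3=h.

rcdnh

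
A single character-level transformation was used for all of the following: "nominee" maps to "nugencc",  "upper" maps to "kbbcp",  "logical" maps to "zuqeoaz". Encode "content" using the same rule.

oundcnd

Each letter's alphabet position (a=0..z=25) is mapped through 7·x+0 mod 26 — an affine cipher.
On content: c(2)→7·2+0≡14=o; o(14)→7·14+0≡20=u; n(13)→7·13+0≡13=n; t(19)→7·19+0≡3=d; e(4)→7·4+0≡2=c; n(13)→7·13+0≡13=n; t(19)→7·19+0≡3=d (all mod 26).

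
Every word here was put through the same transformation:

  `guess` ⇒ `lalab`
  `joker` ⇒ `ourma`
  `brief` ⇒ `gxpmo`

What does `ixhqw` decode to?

drain

Each letter shifts forward by (position + 5), i.e. 5, 6, 7, … — the shift grows by one for each successive letter.
Decoding ixhqw: i−5=d, x−6=r, h−7=a, q−8=i, w−9=n.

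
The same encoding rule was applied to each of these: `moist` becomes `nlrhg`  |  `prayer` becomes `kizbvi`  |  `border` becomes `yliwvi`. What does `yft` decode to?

bug

Each pair mirrors across the alphabet (m↔n, o↔l, i↔r): positions sum to 25. Each letter is replaced by its mirror in the alphabet: a↔z, b↔y, c↔x, and so on (the Atbash cipher).
Decoding yft: y↔b, f↔u, t↔g.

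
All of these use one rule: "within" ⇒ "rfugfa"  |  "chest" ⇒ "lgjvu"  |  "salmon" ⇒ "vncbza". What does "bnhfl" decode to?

w(22)→r(17) and i(8)→f(5) fit y≡25x+13 (mod 26); the inverse of 25 mod 26 is 25. Each letter's alphabet position (a=0..z=25) is mapped through 25·x+13 mod 26 — an affine cipher.
Reversing it on bnhfl: b(1)→25·(1−13)≡12=m; n(13)→25·(13−13)≡0=a; h(7)→25·(7−13)≡6=g; f(5)→25·(5−13)≡8=i; l(11)→25·(11−13)≡2=c (all mod 26).

magic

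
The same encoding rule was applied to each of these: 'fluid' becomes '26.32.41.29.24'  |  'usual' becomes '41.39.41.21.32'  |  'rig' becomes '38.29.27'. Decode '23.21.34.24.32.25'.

f is letter #6 and maps to 26: an offset of 20. Letters become their 1-based position plus 20 (so a→21, b→22, …).
Undoing it on 23.21.34.24.32.25: 23→(23−20)÷1=3=c, 21→(21−20)÷1=1=a, 34→(34−20)÷1=14=n, 24→(24−20)÷1=4=d, 32→(32−20)÷1=12=l, 25→(25−20)÷1=5=e.

candle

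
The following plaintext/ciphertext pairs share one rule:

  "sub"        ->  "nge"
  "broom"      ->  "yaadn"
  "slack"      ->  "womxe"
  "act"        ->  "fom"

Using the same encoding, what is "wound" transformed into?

pzgai

The output letters match the input read backwards, each shifted +12: sub reversed is bus. Read the word backwards and shift each letter +12.
For wound: reverse → dnuow; then shift: d+12=p, n+12=z, u+12=g, o+12=a, w+12=i.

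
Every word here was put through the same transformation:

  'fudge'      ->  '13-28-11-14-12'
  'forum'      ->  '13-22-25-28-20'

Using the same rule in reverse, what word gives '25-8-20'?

f is letter #6 and maps to 13: an offset of 7. Each letter is replaced by its alphabet position (a=1..z=26) + 7.
Decoding 25-8-20: 25→(25−7)÷1=18=r, 8→(8−7)÷1=1=a, 20→(20−7)÷1=13=m.

ram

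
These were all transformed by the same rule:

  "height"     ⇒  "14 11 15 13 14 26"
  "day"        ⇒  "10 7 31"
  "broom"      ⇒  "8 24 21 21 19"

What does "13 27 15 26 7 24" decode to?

Letters become their 1-based position plus 6 (so a→7, b→8, …).
Decoding 13 27 15 26 7 24: 13→(13−6)÷1=7=g, 27→(27−6)÷1=21=u, 15→(15−6)÷1=9=i, 26→(26−6)÷1=20=t, 7→(7−6)÷1=1=a, 24→(24−6)÷1=18=r.

guitar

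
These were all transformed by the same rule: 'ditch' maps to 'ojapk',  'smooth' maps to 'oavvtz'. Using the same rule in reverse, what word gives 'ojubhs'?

launch

The output letters match the input read backwards, each shifted +7: ditch reversed is hctid. The word is reversed, then every letter is shifted forward by 7.
Reversing it on ojubhs: shift back: o−7=h, j−7=c, u−7=n, b−7=u, h−7=a, s−7=l → hcnual; then reverse → launch.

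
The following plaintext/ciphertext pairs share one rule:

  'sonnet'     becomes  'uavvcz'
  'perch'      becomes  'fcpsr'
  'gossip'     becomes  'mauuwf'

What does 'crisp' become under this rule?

s(18)→u(20) and o(14)→a(0) fit y≡5x+8 (mod 26); the inverse of 5 mod 26 is 21. Treating letters as 0–25, the rule is x ↦ 5x + 8 (mod 26).
Applying it to crisp: c(2)→5·2+8≡18=s; r(17)→5·17+8≡15=p; i(8)→5·8+8≡22=w; s(18)→5·18+8≡20=u; p(15)→5·15+8≡5=f (all mod 26).

spwuf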